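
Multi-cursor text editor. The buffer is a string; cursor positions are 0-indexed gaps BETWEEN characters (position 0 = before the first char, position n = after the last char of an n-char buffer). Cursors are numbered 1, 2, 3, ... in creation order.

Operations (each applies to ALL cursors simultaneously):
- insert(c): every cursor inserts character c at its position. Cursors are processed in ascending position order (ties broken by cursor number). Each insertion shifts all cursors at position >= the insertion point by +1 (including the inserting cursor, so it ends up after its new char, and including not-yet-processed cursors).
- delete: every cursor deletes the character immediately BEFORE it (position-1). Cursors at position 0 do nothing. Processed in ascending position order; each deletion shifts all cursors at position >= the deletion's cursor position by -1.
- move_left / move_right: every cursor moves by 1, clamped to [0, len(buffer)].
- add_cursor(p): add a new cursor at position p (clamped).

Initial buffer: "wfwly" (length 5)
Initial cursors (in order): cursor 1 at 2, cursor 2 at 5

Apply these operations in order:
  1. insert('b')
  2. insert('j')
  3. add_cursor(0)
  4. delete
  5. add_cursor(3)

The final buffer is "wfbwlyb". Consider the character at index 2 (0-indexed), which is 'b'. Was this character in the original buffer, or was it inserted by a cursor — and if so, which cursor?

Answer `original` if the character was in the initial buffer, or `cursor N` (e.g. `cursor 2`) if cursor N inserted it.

After op 1 (insert('b')): buffer="wfbwlyb" (len 7), cursors c1@3 c2@7, authorship ..1...2
After op 2 (insert('j')): buffer="wfbjwlybj" (len 9), cursors c1@4 c2@9, authorship ..11...22
After op 3 (add_cursor(0)): buffer="wfbjwlybj" (len 9), cursors c3@0 c1@4 c2@9, authorship ..11...22
After op 4 (delete): buffer="wfbwlyb" (len 7), cursors c3@0 c1@3 c2@7, authorship ..1...2
After op 5 (add_cursor(3)): buffer="wfbwlyb" (len 7), cursors c3@0 c1@3 c4@3 c2@7, authorship ..1...2
Authorship (.=original, N=cursor N): . . 1 . . . 2
Index 2: author = 1

Answer: cursor 1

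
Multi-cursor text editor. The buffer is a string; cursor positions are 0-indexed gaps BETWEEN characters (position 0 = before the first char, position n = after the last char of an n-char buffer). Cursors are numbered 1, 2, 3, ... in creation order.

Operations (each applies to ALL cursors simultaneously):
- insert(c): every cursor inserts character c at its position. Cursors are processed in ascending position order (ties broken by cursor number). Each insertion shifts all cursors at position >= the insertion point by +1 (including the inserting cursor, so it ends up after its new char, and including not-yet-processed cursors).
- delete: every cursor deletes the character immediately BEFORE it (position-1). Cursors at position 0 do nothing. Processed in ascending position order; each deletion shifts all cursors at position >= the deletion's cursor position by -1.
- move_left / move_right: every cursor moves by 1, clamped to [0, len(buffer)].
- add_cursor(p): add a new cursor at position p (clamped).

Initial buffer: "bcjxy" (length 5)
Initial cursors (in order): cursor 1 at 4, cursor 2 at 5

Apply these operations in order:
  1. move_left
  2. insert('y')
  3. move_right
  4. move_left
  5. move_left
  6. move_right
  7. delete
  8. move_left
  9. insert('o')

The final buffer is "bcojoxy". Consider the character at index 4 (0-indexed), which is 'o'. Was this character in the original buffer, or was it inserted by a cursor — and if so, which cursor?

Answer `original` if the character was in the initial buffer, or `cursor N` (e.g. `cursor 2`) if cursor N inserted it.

Answer: cursor 2

Derivation:
After op 1 (move_left): buffer="bcjxy" (len 5), cursors c1@3 c2@4, authorship .....
After op 2 (insert('y')): buffer="bcjyxyy" (len 7), cursors c1@4 c2@6, authorship ...1.2.
After op 3 (move_right): buffer="bcjyxyy" (len 7), cursors c1@5 c2@7, authorship ...1.2.
After op 4 (move_left): buffer="bcjyxyy" (len 7), cursors c1@4 c2@6, authorship ...1.2.
After op 5 (move_left): buffer="bcjyxyy" (len 7), cursors c1@3 c2@5, authorship ...1.2.
After op 6 (move_right): buffer="bcjyxyy" (len 7), cursors c1@4 c2@6, authorship ...1.2.
After op 7 (delete): buffer="bcjxy" (len 5), cursors c1@3 c2@4, authorship .....
After op 8 (move_left): buffer="bcjxy" (len 5), cursors c1@2 c2@3, authorship .....
After op 9 (insert('o')): buffer="bcojoxy" (len 7), cursors c1@3 c2@5, authorship ..1.2..
Authorship (.=original, N=cursor N): . . 1 . 2 . .
Index 4: author = 2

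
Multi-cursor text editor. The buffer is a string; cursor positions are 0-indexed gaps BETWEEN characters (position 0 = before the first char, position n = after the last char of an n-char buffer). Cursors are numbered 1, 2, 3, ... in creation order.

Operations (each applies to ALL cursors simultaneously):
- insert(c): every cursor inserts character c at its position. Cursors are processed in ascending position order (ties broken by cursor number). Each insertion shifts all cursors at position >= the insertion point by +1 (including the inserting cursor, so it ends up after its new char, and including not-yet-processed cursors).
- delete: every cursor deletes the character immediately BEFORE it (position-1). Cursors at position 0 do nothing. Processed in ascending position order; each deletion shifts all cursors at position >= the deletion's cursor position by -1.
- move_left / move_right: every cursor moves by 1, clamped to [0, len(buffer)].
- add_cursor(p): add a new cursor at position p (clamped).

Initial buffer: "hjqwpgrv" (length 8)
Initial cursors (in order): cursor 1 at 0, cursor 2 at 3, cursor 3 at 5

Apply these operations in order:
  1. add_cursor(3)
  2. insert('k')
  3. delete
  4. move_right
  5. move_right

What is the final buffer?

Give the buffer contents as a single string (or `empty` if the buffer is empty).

Answer: hjqwpgrv

Derivation:
After op 1 (add_cursor(3)): buffer="hjqwpgrv" (len 8), cursors c1@0 c2@3 c4@3 c3@5, authorship ........
After op 2 (insert('k')): buffer="khjqkkwpkgrv" (len 12), cursors c1@1 c2@6 c4@6 c3@9, authorship 1...24..3...
After op 3 (delete): buffer="hjqwpgrv" (len 8), cursors c1@0 c2@3 c4@3 c3@5, authorship ........
After op 4 (move_right): buffer="hjqwpgrv" (len 8), cursors c1@1 c2@4 c4@4 c3@6, authorship ........
After op 5 (move_right): buffer="hjqwpgrv" (len 8), cursors c1@2 c2@5 c4@5 c3@7, authorship ........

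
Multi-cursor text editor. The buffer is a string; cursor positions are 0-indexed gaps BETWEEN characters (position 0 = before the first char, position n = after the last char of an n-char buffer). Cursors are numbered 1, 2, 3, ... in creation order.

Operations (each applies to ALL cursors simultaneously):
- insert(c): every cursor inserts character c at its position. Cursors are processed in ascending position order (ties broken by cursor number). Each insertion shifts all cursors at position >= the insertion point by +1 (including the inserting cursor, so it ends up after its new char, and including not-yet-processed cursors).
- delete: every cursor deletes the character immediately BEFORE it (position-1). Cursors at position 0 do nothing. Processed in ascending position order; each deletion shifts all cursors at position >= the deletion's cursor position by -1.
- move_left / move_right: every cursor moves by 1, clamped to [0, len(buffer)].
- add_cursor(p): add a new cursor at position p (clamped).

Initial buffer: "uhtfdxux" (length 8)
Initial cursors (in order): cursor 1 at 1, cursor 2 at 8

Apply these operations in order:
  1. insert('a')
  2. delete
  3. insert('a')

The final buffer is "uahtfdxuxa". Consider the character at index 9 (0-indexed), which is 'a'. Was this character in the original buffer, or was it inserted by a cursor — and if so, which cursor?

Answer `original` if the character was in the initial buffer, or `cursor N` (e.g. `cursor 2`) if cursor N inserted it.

After op 1 (insert('a')): buffer="uahtfdxuxa" (len 10), cursors c1@2 c2@10, authorship .1.......2
After op 2 (delete): buffer="uhtfdxux" (len 8), cursors c1@1 c2@8, authorship ........
After op 3 (insert('a')): buffer="uahtfdxuxa" (len 10), cursors c1@2 c2@10, authorship .1.......2
Authorship (.=original, N=cursor N): . 1 . . . . . . . 2
Index 9: author = 2

Answer: cursor 2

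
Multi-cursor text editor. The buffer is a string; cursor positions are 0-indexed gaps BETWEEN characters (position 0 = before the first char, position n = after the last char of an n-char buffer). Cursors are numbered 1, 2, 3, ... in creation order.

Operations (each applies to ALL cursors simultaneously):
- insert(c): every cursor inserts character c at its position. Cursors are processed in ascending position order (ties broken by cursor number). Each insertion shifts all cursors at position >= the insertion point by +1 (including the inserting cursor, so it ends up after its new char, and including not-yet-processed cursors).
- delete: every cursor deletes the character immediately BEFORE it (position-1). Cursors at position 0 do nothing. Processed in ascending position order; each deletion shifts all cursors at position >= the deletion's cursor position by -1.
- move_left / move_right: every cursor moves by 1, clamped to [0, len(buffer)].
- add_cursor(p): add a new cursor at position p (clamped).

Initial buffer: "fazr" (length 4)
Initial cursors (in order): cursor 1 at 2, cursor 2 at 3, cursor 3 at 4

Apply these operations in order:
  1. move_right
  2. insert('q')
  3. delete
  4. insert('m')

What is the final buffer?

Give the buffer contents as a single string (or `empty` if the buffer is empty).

Answer: fazmrmm

Derivation:
After op 1 (move_right): buffer="fazr" (len 4), cursors c1@3 c2@4 c3@4, authorship ....
After op 2 (insert('q')): buffer="fazqrqq" (len 7), cursors c1@4 c2@7 c3@7, authorship ...1.23
After op 3 (delete): buffer="fazr" (len 4), cursors c1@3 c2@4 c3@4, authorship ....
After op 4 (insert('m')): buffer="fazmrmm" (len 7), cursors c1@4 c2@7 c3@7, authorship ...1.23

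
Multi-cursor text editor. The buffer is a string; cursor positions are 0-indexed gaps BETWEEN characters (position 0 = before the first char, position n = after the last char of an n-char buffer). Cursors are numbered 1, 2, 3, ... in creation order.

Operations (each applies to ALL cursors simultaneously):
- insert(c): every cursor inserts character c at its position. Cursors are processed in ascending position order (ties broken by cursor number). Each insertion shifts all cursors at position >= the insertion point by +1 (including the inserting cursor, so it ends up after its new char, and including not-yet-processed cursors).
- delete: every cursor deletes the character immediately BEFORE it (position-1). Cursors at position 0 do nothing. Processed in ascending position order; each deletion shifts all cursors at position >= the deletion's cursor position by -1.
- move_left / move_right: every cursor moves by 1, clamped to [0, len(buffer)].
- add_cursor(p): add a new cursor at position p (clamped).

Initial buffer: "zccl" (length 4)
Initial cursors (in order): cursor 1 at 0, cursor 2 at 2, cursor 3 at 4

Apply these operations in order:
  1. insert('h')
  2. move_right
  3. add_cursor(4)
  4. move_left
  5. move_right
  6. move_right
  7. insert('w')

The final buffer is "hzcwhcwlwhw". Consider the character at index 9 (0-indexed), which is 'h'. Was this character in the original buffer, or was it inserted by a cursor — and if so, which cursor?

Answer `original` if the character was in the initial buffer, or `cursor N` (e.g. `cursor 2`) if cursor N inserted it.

Answer: cursor 3

Derivation:
After op 1 (insert('h')): buffer="hzchclh" (len 7), cursors c1@1 c2@4 c3@7, authorship 1..2..3
After op 2 (move_right): buffer="hzchclh" (len 7), cursors c1@2 c2@5 c3@7, authorship 1..2..3
After op 3 (add_cursor(4)): buffer="hzchclh" (len 7), cursors c1@2 c4@4 c2@5 c3@7, authorship 1..2..3
After op 4 (move_left): buffer="hzchclh" (len 7), cursors c1@1 c4@3 c2@4 c3@6, authorship 1..2..3
After op 5 (move_right): buffer="hzchclh" (len 7), cursors c1@2 c4@4 c2@5 c3@7, authorship 1..2..3
After op 6 (move_right): buffer="hzchclh" (len 7), cursors c1@3 c4@5 c2@6 c3@7, authorship 1..2..3
After op 7 (insert('w')): buffer="hzcwhcwlwhw" (len 11), cursors c1@4 c4@7 c2@9 c3@11, authorship 1..12.4.233
Authorship (.=original, N=cursor N): 1 . . 1 2 . 4 . 2 3 3
Index 9: author = 3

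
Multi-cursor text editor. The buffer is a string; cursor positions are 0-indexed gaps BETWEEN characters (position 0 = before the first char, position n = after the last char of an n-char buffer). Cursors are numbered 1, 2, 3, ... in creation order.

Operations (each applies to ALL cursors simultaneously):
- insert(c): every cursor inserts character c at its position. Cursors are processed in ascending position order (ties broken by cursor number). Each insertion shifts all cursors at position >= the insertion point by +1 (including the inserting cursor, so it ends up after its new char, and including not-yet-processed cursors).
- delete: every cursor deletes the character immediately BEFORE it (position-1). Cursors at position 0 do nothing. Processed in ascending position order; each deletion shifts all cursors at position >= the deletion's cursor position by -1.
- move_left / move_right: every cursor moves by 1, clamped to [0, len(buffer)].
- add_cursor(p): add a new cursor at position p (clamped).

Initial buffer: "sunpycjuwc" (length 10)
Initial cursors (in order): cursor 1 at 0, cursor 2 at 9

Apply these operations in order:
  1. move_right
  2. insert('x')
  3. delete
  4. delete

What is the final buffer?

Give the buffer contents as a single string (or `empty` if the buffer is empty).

After op 1 (move_right): buffer="sunpycjuwc" (len 10), cursors c1@1 c2@10, authorship ..........
After op 2 (insert('x')): buffer="sxunpycjuwcx" (len 12), cursors c1@2 c2@12, authorship .1.........2
After op 3 (delete): buffer="sunpycjuwc" (len 10), cursors c1@1 c2@10, authorship ..........
After op 4 (delete): buffer="unpycjuw" (len 8), cursors c1@0 c2@8, authorship ........

Answer: unpycjuw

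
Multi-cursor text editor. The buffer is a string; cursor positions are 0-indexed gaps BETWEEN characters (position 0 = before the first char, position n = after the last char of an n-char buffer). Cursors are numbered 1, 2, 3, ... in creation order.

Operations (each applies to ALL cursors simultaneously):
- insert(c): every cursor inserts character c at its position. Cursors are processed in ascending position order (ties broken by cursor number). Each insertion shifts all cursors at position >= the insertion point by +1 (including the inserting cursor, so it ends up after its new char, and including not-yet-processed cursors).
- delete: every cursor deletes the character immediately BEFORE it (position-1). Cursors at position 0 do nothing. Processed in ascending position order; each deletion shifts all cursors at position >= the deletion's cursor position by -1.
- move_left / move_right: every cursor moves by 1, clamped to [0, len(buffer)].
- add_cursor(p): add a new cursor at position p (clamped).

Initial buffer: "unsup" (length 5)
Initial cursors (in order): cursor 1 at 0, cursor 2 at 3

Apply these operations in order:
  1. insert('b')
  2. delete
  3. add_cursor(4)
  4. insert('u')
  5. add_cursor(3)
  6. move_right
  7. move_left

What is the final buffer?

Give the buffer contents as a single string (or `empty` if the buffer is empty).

After op 1 (insert('b')): buffer="bunsbup" (len 7), cursors c1@1 c2@5, authorship 1...2..
After op 2 (delete): buffer="unsup" (len 5), cursors c1@0 c2@3, authorship .....
After op 3 (add_cursor(4)): buffer="unsup" (len 5), cursors c1@0 c2@3 c3@4, authorship .....
After op 4 (insert('u')): buffer="uunsuuup" (len 8), cursors c1@1 c2@5 c3@7, authorship 1...2.3.
After op 5 (add_cursor(3)): buffer="uunsuuup" (len 8), cursors c1@1 c4@3 c2@5 c3@7, authorship 1...2.3.
After op 6 (move_right): buffer="uunsuuup" (len 8), cursors c1@2 c4@4 c2@6 c3@8, authorship 1...2.3.
After op 7 (move_left): buffer="uunsuuup" (len 8), cursors c1@1 c4@3 c2@5 c3@7, authorship 1...2.3.

Answer: uunsuuup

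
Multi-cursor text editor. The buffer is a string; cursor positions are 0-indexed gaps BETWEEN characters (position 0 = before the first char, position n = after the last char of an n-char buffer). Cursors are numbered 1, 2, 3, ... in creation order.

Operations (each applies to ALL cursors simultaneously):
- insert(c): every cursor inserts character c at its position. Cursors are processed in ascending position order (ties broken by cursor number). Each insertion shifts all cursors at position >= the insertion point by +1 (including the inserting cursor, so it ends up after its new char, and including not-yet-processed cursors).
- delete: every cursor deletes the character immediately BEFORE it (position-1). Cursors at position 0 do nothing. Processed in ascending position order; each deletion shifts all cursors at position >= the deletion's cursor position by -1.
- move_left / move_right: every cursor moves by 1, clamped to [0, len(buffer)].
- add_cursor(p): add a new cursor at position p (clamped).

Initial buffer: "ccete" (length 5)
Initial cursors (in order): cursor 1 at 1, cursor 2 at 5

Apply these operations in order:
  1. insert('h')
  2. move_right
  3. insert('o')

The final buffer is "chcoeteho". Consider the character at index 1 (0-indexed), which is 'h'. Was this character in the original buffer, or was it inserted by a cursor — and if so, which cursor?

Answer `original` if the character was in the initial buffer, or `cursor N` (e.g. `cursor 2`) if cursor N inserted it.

After op 1 (insert('h')): buffer="chceteh" (len 7), cursors c1@2 c2@7, authorship .1....2
After op 2 (move_right): buffer="chceteh" (len 7), cursors c1@3 c2@7, authorship .1....2
After op 3 (insert('o')): buffer="chcoeteho" (len 9), cursors c1@4 c2@9, authorship .1.1...22
Authorship (.=original, N=cursor N): . 1 . 1 . . . 2 2
Index 1: author = 1

Answer: cursor 1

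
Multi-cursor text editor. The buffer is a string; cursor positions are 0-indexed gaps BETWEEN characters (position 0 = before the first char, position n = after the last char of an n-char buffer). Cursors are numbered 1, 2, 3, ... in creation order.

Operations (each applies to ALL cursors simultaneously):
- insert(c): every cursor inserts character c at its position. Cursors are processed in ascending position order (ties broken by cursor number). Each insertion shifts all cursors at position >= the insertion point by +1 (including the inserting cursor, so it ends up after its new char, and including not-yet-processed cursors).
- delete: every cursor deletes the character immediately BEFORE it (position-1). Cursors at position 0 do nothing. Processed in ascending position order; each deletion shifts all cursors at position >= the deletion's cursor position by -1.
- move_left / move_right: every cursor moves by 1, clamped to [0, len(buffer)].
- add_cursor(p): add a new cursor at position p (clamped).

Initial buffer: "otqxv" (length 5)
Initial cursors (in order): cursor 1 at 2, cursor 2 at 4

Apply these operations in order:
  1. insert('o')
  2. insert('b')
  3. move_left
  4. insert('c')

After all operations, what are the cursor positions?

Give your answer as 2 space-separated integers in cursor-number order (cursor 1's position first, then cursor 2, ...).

Answer: 4 9

Derivation:
After op 1 (insert('o')): buffer="otoqxov" (len 7), cursors c1@3 c2@6, authorship ..1..2.
After op 2 (insert('b')): buffer="otobqxobv" (len 9), cursors c1@4 c2@8, authorship ..11..22.
After op 3 (move_left): buffer="otobqxobv" (len 9), cursors c1@3 c2@7, authorship ..11..22.
After op 4 (insert('c')): buffer="otocbqxocbv" (len 11), cursors c1@4 c2@9, authorship ..111..222.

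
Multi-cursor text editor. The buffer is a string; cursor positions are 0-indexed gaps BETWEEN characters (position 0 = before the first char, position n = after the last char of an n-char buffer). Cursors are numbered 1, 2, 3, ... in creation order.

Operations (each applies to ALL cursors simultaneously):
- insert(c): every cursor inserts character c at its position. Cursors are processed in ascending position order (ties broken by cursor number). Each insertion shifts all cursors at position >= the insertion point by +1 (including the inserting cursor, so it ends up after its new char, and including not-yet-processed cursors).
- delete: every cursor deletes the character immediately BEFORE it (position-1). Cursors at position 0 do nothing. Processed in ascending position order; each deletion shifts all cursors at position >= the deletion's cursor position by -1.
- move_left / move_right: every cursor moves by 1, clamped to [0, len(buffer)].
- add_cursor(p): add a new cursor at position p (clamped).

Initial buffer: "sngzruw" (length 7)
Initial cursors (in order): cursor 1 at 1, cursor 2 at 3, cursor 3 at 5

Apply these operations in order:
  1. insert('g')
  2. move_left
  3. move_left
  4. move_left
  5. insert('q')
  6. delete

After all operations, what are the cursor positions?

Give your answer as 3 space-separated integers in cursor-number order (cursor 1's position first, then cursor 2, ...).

After op 1 (insert('g')): buffer="sgnggzrguw" (len 10), cursors c1@2 c2@5 c3@8, authorship .1..2..3..
After op 2 (move_left): buffer="sgnggzrguw" (len 10), cursors c1@1 c2@4 c3@7, authorship .1..2..3..
After op 3 (move_left): buffer="sgnggzrguw" (len 10), cursors c1@0 c2@3 c3@6, authorship .1..2..3..
After op 4 (move_left): buffer="sgnggzrguw" (len 10), cursors c1@0 c2@2 c3@5, authorship .1..2..3..
After op 5 (insert('q')): buffer="qsgqnggqzrguw" (len 13), cursors c1@1 c2@4 c3@8, authorship 1.12..23..3..
After op 6 (delete): buffer="sgnggzrguw" (len 10), cursors c1@0 c2@2 c3@5, authorship .1..2..3..

Answer: 0 2 5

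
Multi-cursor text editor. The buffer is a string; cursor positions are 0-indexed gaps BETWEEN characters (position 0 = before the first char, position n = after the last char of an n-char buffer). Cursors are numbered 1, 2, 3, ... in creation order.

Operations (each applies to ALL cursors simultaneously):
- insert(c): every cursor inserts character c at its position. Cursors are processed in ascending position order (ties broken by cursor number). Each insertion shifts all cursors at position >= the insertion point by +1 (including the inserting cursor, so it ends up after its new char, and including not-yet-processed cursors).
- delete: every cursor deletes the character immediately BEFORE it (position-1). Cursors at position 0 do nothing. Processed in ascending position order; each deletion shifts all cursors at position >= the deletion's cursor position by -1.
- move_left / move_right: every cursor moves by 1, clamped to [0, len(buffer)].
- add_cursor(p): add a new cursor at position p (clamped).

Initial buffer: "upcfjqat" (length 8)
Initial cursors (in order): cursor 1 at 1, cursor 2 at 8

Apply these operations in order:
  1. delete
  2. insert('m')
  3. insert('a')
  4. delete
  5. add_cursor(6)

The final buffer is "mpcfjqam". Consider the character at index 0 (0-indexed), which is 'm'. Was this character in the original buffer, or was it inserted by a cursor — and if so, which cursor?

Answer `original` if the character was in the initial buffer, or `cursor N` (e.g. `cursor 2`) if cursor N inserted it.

Answer: cursor 1

Derivation:
After op 1 (delete): buffer="pcfjqa" (len 6), cursors c1@0 c2@6, authorship ......
After op 2 (insert('m')): buffer="mpcfjqam" (len 8), cursors c1@1 c2@8, authorship 1......2
After op 3 (insert('a')): buffer="mapcfjqama" (len 10), cursors c1@2 c2@10, authorship 11......22
After op 4 (delete): buffer="mpcfjqam" (len 8), cursors c1@1 c2@8, authorship 1......2
After op 5 (add_cursor(6)): buffer="mpcfjqam" (len 8), cursors c1@1 c3@6 c2@8, authorship 1......2
Authorship (.=original, N=cursor N): 1 . . . . . . 2
Index 0: author = 1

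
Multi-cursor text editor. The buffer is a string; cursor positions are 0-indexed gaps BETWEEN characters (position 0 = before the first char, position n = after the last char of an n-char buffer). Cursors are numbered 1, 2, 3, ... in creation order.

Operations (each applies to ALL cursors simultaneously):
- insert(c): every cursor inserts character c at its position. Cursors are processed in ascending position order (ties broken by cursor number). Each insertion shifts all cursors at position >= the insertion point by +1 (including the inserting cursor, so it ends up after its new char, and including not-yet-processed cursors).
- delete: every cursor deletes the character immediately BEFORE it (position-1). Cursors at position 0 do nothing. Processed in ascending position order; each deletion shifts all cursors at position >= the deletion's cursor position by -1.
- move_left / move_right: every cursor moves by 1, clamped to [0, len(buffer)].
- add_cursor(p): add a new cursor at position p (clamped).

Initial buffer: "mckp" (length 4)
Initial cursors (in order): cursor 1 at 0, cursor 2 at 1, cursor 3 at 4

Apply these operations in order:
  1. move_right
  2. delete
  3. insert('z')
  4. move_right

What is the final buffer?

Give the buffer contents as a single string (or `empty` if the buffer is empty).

Answer: zzkz

Derivation:
After op 1 (move_right): buffer="mckp" (len 4), cursors c1@1 c2@2 c3@4, authorship ....
After op 2 (delete): buffer="k" (len 1), cursors c1@0 c2@0 c3@1, authorship .
After op 3 (insert('z')): buffer="zzkz" (len 4), cursors c1@2 c2@2 c3@4, authorship 12.3
After op 4 (move_right): buffer="zzkz" (len 4), cursors c1@3 c2@3 c3@4, authorship 12.3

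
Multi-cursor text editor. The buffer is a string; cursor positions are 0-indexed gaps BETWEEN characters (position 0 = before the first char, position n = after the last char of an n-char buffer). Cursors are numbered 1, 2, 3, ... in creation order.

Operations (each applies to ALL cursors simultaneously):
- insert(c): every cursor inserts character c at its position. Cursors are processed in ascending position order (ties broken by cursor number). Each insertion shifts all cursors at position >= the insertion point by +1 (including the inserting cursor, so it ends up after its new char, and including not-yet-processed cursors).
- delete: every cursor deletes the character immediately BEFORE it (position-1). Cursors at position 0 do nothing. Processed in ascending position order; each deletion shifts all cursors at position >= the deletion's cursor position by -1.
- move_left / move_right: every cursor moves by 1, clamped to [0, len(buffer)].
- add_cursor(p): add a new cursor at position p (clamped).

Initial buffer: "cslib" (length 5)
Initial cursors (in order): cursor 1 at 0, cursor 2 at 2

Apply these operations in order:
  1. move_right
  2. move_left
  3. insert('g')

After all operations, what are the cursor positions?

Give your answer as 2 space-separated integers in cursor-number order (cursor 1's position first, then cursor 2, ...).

After op 1 (move_right): buffer="cslib" (len 5), cursors c1@1 c2@3, authorship .....
After op 2 (move_left): buffer="cslib" (len 5), cursors c1@0 c2@2, authorship .....
After op 3 (insert('g')): buffer="gcsglib" (len 7), cursors c1@1 c2@4, authorship 1..2...

Answer: 1 4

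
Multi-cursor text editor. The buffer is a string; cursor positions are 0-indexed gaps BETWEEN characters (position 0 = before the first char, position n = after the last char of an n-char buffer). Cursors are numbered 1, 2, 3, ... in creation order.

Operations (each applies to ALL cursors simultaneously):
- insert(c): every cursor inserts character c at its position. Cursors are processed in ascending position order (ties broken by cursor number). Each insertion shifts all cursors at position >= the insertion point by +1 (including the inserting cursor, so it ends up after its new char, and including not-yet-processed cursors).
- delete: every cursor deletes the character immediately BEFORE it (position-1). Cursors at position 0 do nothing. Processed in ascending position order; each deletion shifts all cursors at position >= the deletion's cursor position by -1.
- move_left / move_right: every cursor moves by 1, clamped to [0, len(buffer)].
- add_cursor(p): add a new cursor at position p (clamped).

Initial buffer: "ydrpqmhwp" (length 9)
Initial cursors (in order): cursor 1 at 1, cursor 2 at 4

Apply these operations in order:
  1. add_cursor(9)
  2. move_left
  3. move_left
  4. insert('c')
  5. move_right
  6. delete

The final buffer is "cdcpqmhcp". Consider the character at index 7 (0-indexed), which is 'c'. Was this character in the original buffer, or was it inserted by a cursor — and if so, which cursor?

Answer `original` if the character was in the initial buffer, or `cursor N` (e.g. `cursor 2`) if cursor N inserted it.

Answer: cursor 3

Derivation:
After op 1 (add_cursor(9)): buffer="ydrpqmhwp" (len 9), cursors c1@1 c2@4 c3@9, authorship .........
After op 2 (move_left): buffer="ydrpqmhwp" (len 9), cursors c1@0 c2@3 c3@8, authorship .........
After op 3 (move_left): buffer="ydrpqmhwp" (len 9), cursors c1@0 c2@2 c3@7, authorship .........
After op 4 (insert('c')): buffer="cydcrpqmhcwp" (len 12), cursors c1@1 c2@4 c3@10, authorship 1..2.....3..
After op 5 (move_right): buffer="cydcrpqmhcwp" (len 12), cursors c1@2 c2@5 c3@11, authorship 1..2.....3..
After op 6 (delete): buffer="cdcpqmhcp" (len 9), cursors c1@1 c2@3 c3@8, authorship 1.2....3.
Authorship (.=original, N=cursor N): 1 . 2 . . . . 3 .
Index 7: author = 3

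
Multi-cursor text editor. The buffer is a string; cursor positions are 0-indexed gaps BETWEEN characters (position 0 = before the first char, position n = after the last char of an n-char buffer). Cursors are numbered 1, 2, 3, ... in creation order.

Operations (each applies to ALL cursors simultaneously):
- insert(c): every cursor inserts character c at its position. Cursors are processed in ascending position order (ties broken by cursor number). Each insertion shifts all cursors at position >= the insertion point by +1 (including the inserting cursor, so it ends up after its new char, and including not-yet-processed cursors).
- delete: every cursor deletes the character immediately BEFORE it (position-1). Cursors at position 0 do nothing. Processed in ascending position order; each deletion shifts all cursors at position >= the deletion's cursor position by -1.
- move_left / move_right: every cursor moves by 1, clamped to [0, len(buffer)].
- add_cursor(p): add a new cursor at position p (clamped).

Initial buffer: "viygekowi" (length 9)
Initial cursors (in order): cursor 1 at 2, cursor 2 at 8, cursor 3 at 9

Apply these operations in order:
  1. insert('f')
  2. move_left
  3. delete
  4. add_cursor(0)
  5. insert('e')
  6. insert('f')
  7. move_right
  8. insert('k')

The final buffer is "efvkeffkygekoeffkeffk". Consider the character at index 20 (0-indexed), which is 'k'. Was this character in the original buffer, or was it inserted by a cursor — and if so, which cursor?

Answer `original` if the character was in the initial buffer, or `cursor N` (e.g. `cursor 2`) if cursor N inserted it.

Answer: cursor 3

Derivation:
After op 1 (insert('f')): buffer="vifygekowfif" (len 12), cursors c1@3 c2@10 c3@12, authorship ..1......2.3
After op 2 (move_left): buffer="vifygekowfif" (len 12), cursors c1@2 c2@9 c3@11, authorship ..1......2.3
After op 3 (delete): buffer="vfygekoff" (len 9), cursors c1@1 c2@7 c3@8, authorship .1.....23
After op 4 (add_cursor(0)): buffer="vfygekoff" (len 9), cursors c4@0 c1@1 c2@7 c3@8, authorship .1.....23
After op 5 (insert('e')): buffer="evefygekoefef" (len 13), cursors c4@1 c1@3 c2@10 c3@12, authorship 4.11.....2233
After op 6 (insert('f')): buffer="efveffygekoeffeff" (len 17), cursors c4@2 c1@5 c2@13 c3@16, authorship 44.111.....222333
After op 7 (move_right): buffer="efveffygekoeffeff" (len 17), cursors c4@3 c1@6 c2@14 c3@17, authorship 44.111.....222333
After op 8 (insert('k')): buffer="efvkeffkygekoeffkeffk" (len 21), cursors c4@4 c1@8 c2@17 c3@21, authorship 44.41111.....22223333
Authorship (.=original, N=cursor N): 4 4 . 4 1 1 1 1 . . . . . 2 2 2 2 3 3 3 3
Index 20: author = 3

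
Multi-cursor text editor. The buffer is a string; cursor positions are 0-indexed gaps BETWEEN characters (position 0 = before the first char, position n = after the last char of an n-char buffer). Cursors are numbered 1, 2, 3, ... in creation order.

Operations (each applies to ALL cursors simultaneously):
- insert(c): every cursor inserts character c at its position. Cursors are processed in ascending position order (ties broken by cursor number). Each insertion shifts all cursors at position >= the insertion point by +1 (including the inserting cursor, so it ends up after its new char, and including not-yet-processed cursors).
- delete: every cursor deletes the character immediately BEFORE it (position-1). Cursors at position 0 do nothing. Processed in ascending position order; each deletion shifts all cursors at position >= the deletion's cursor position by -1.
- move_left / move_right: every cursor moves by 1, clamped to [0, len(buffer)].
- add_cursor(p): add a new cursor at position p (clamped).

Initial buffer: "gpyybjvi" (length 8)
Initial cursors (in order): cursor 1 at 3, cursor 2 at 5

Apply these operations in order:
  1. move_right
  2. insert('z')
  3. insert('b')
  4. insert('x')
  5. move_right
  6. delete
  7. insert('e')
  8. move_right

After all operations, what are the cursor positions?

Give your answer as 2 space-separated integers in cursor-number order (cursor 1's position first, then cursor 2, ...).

After op 1 (move_right): buffer="gpyybjvi" (len 8), cursors c1@4 c2@6, authorship ........
After op 2 (insert('z')): buffer="gpyyzbjzvi" (len 10), cursors c1@5 c2@8, authorship ....1..2..
After op 3 (insert('b')): buffer="gpyyzbbjzbvi" (len 12), cursors c1@6 c2@10, authorship ....11..22..
After op 4 (insert('x')): buffer="gpyyzbxbjzbxvi" (len 14), cursors c1@7 c2@12, authorship ....111..222..
After op 5 (move_right): buffer="gpyyzbxbjzbxvi" (len 14), cursors c1@8 c2@13, authorship ....111..222..
After op 6 (delete): buffer="gpyyzbxjzbxi" (len 12), cursors c1@7 c2@11, authorship ....111.222.
After op 7 (insert('e')): buffer="gpyyzbxejzbxei" (len 14), cursors c1@8 c2@13, authorship ....1111.2222.
After op 8 (move_right): buffer="gpyyzbxejzbxei" (len 14), cursors c1@9 c2@14, authorship ....1111.2222.

Answer: 9 14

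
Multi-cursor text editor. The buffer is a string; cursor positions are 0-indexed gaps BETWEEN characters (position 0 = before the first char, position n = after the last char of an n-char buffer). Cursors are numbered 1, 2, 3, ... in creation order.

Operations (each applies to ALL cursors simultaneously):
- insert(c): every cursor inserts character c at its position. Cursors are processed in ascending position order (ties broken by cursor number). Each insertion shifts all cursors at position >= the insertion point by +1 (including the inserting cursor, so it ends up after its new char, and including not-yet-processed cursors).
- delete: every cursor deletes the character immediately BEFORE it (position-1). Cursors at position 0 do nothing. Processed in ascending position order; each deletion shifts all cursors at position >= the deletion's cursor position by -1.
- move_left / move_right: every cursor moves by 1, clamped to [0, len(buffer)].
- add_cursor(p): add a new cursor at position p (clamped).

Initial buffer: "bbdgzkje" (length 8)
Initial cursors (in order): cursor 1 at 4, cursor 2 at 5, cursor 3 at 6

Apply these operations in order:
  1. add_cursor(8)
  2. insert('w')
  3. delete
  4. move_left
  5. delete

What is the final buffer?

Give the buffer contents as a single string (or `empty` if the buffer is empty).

Answer: bbke

Derivation:
After op 1 (add_cursor(8)): buffer="bbdgzkje" (len 8), cursors c1@4 c2@5 c3@6 c4@8, authorship ........
After op 2 (insert('w')): buffer="bbdgwzwkwjew" (len 12), cursors c1@5 c2@7 c3@9 c4@12, authorship ....1.2.3..4
After op 3 (delete): buffer="bbdgzkje" (len 8), cursors c1@4 c2@5 c3@6 c4@8, authorship ........
After op 4 (move_left): buffer="bbdgzkje" (len 8), cursors c1@3 c2@4 c3@5 c4@7, authorship ........
After op 5 (delete): buffer="bbke" (len 4), cursors c1@2 c2@2 c3@2 c4@3, authorship ....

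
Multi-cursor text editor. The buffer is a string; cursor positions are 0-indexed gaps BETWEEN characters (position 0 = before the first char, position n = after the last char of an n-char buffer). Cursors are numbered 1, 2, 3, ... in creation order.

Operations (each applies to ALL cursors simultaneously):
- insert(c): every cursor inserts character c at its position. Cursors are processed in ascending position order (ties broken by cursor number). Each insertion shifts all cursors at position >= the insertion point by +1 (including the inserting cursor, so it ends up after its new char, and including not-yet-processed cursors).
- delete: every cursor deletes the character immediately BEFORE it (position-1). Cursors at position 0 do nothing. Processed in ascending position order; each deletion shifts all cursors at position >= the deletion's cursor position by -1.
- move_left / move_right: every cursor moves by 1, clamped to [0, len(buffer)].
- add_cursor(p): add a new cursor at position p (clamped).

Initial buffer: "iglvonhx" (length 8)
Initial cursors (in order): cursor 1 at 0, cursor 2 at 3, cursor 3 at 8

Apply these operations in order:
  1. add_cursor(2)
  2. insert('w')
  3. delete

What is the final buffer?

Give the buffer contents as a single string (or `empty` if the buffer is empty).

Answer: iglvonhx

Derivation:
After op 1 (add_cursor(2)): buffer="iglvonhx" (len 8), cursors c1@0 c4@2 c2@3 c3@8, authorship ........
After op 2 (insert('w')): buffer="wigwlwvonhxw" (len 12), cursors c1@1 c4@4 c2@6 c3@12, authorship 1..4.2.....3
After op 3 (delete): buffer="iglvonhx" (len 8), cursors c1@0 c4@2 c2@3 c3@8, authorship ........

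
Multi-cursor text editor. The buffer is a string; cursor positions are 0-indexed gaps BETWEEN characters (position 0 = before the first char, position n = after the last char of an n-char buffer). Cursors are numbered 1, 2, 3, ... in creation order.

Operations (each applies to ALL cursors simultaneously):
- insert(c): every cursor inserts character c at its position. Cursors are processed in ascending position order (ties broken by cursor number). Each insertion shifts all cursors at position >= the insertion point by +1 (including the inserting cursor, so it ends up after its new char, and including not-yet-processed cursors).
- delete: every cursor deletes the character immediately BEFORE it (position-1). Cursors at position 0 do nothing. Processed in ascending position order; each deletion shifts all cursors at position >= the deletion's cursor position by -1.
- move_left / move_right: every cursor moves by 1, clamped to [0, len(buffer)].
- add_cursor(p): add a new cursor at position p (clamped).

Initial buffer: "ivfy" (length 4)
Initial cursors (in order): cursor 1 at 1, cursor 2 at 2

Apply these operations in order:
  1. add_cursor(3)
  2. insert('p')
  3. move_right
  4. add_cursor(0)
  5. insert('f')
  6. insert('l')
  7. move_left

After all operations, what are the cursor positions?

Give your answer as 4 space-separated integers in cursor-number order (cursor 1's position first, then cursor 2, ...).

After op 1 (add_cursor(3)): buffer="ivfy" (len 4), cursors c1@1 c2@2 c3@3, authorship ....
After op 2 (insert('p')): buffer="ipvpfpy" (len 7), cursors c1@2 c2@4 c3@6, authorship .1.2.3.
After op 3 (move_right): buffer="ipvpfpy" (len 7), cursors c1@3 c2@5 c3@7, authorship .1.2.3.
After op 4 (add_cursor(0)): buffer="ipvpfpy" (len 7), cursors c4@0 c1@3 c2@5 c3@7, authorship .1.2.3.
After op 5 (insert('f')): buffer="fipvfpffpyf" (len 11), cursors c4@1 c1@5 c2@8 c3@11, authorship 4.1.12.23.3
After op 6 (insert('l')): buffer="flipvflpfflpyfl" (len 15), cursors c4@2 c1@7 c2@11 c3@15, authorship 44.1.112.223.33
After op 7 (move_left): buffer="flipvflpfflpyfl" (len 15), cursors c4@1 c1@6 c2@10 c3@14, authorship 44.1.112.223.33

Answer: 6 10 14 1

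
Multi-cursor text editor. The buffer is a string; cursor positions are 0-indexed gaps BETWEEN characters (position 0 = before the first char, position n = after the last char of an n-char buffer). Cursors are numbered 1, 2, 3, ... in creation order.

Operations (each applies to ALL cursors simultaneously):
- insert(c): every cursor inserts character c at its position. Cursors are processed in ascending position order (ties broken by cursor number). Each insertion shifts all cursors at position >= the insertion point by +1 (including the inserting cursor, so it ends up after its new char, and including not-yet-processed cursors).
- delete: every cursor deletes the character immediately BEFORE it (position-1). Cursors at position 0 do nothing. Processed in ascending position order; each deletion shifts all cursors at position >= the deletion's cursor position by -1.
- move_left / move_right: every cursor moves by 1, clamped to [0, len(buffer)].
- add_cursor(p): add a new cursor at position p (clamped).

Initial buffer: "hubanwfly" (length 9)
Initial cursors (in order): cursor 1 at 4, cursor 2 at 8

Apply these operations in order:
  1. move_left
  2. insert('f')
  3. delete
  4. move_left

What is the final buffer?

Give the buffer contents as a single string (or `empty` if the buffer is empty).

Answer: hubanwfly

Derivation:
After op 1 (move_left): buffer="hubanwfly" (len 9), cursors c1@3 c2@7, authorship .........
After op 2 (insert('f')): buffer="hubfanwffly" (len 11), cursors c1@4 c2@9, authorship ...1....2..
After op 3 (delete): buffer="hubanwfly" (len 9), cursors c1@3 c2@7, authorship .........
After op 4 (move_left): buffer="hubanwfly" (len 9), cursors c1@2 c2@6, authorship .........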